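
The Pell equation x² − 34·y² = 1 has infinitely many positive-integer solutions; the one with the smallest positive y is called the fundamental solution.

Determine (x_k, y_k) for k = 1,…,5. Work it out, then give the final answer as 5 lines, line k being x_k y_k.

35 6
2449 420
171395 29394
11995201 2057160
839492675 143971806

√34 → a₀=5, period (1,4,1,10); ℓ=4 even so k=3
step 0: (5, 1)  from 5·(1,0) + (0,1)
step 1: (6, 1)  from 1·(5,1) + (1,0)
step 2: (29, 5)  from 4·(6,1) + (5,1)
step 3: (35, 6)  from 1·(29,5) + (6,1)
fundamental: x₁=35, y₁=6  (since 1225 − 34·36 = 1)
(35+6√34)^2 = 2449 + 420√34
(35+6√34)^3 = 171395 + 29394√34
(35+6√34)^4 = 11995201 + 2057160√34
(35+6√34)^5 = 839492675 + 143971806√34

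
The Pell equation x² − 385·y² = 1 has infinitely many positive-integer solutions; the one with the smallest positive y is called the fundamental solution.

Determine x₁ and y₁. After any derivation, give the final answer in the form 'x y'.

95831 4884

√385 → a₀=19, period (1,1,1,1,1,…,1,1,38); ℓ=16 even so k=15
k=0  a_k=19  p_k/q_k = 19/1
k=1  a_k=1  p_k/q_k = 20/1
…
k=4  a_k=1  p_k/q_k = 98/5
k=5  a_k=1  p_k/q_k = 157/8
…
k=7  a_k=1  p_k/q_k = 726/37
k=8  a_k=2  p_k/q_k = 2021/103
…
k=12  a_k=1  p_k/q_k = 23271/1186
k=13  a_k=1  p_k/q_k = 36280/1849
k=14  a_k=1  p_k/q_k = 59551/3035
k=15  a_k=1  p_k/q_k = 95831/4884
(x₁, y₁) = (95831, 4884);  95831² − 385·4884² = 1 ✓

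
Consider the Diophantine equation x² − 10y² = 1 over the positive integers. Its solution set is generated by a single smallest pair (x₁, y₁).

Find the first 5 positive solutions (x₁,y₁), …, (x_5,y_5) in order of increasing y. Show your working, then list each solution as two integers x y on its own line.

19 6
721 228
27379 8658
1039681 328776
39480499 12484830

√10 = [3; 6, …], period ℓ=1 (odd) → k=1
i=0: a=3 ⇒ p=3, q=1
i=1: a=6 ⇒ p=19, q=6
fundamental: x₁=19, y₁=6  (since 361 − 10·36 = 1)
k=2:  x_2 = 19·19+10·6·6 = 721,  y_2 = 19·6+6·19 = 228
k=3:  x_3 = 19·721+10·6·228 = 27379,  y_3 = 19·228+6·721 = 8658
k=4:  x_4 = 19·27379+10·6·8658 = 1039681,  y_4 = 19·8658+6·27379 = 328776
k=5:  x_5 = 19·1039681+10·6·328776 = 39480499,  y_5 = 19·328776+6·1039681 = 12484830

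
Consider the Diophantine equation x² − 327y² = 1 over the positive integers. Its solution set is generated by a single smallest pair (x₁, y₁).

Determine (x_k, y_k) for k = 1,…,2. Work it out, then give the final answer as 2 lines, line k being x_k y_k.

217 12
94177 5208

[18; 12,36] for √327; ℓ=2 ⇒ convergent index 1
a_0=18:  p_0=18·1+0=18,  q_0=18·0+1=1
a_1=12:  p_1=12·18+1=217,  q_1=12·1+0=12
(x₁, y₁) = (217, 12);  217² − 327·12² = 1 ✓
(217+12√327)^2 = 94177 + 5208√327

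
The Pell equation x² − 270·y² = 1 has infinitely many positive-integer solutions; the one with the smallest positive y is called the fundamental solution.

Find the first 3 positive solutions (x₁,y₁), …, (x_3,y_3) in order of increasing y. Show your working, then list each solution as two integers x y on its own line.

5291 322
55989361 3407404
592479412811 36057148806

d=270: √d = [16; 2,3,6,3,2,32] (ℓ=6, even), read p_5/q_5
a_0=16:  p_0=16·1+0=16,  q_0=16·0+1=1
…
a_2=3:  p_2=3·33+16=115,  q_2=3·2+1=7
a_3=6:  p_3=6·115+33=723,  q_3=6·7+2=44
a_4=3:  p_4=3·723+115=2284,  q_4=3·44+7=139
a_5=2:  p_5=2·2284+723=5291,  q_5=2·139+44=322
fundamental: x₁=5291, y₁=322  (since 27994681 − 270·103684 = 1)
(x_2, y_2) = (5291·5291 + 270·322·322, 5291·322 + 322·5291) = (55989361, 3407404)
(x_3, y_3) = (5291·55989361 + 270·322·3407404, 5291·3407404 + 322·55989361) = (592479412811, 36057148806)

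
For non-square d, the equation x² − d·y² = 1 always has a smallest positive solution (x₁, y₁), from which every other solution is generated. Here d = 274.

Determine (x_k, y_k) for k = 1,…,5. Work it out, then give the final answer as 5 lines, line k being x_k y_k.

√274 = [16; 1,1,4,4,1,1,32, …], period ℓ=7 (odd) → k=13
k=0  a_k=16  p_k/q_k = 16/1
k=1  a_k=1  p_k/q_k = 17/1
k=2  a_k=1  p_k/q_k = 33/2
k=3  a_k=4  p_k/q_k = 149/9
k=4  a_k=4  p_k/q_k = 629/38
k=5  a_k=1  p_k/q_k = 778/47
…
k=7  a_k=32  p_k/q_k = 45802/2767
k=8  a_k=1  p_k/q_k = 47209/2852
k=9  a_k=1  p_k/q_k = 93011/5619
k=10  a_k=4  p_k/q_k = 419253/25328
k=11  a_k=4  p_k/q_k = 1770023/106931
k=12  a_k=1  p_k/q_k = 2189276/132259
k=13  a_k=1  p_k/q_k = 3959299/239190
→ (3959299, 239190).  Check: 3959299²=15676048571401, 274·239190²=15676048571400, difference 1.
n=2: (3959299,239190)∘(3959299,239190) = (3959299·3959299+274·239190·239190, 3959299·239190+239190·3959299) = (31352097142801,1894049455620)
n=3: (31352097142801,1894049455620)∘(3959299,239190) = (3959299·31352097142801+274·239190·1894049455620, 3959299·1894049455620+239190·31352097142801) = (248264653730785753699,14998216231173381570)
n=4: (248264653730785753699,14998216231173381570)∘(3959299,239190) = (3959299·248264653730785753699+274·239190·14998216231173381570, 3959299·14998216231173381570+239190·248264653730785753699) = (1965907990503261255572251201,118764845051735182903983240)
n=5: (1965907990503261255572251201,118764845051735182903983240)∘(3959299,239190) = (3959299·1965907990503261255572251201+274·239190·118764845051735182903983240, 3959299·118764845051735182903983240+239190·1965907990503261255572251201) = (15567235081782895307198186429982499,940451064496965117656884702915950)

3959299 239190
31352097142801 1894049455620
248264653730785753699 14998216231173381570
1965907990503261255572251201 118764845051735182903983240
15567235081782895307198186429982499 940451064496965117656884702915950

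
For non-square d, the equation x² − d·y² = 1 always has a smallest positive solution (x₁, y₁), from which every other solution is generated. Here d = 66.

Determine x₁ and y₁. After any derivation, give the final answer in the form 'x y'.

65 8

√66 = [8; 8,16, …], period ℓ=2 (even) → k=1
i=0: a=8 ⇒ p=8, q=1
i=1: a=8 ⇒ p=65, q=8
fundamental: x₁=65, y₁=8  (since 4225 − 66·64 = 1)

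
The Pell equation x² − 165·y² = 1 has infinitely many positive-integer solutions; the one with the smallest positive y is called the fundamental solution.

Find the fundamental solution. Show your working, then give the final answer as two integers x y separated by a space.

1079 84

√165 → a₀=12, period (1,5,2,5,1,24); ℓ=6 even so k=5
a_0=12:  p_0=12·1+0=12,  q_0=12·0+1=1
a_1=1:  p_1=1·12+1=13,  q_1=1·1+0=1
a_2=5:  p_2=5·13+12=77,  q_2=5·1+1=6
a_3=2:  p_3=2·77+13=167,  q_3=2·6+1=13
a_4=5:  p_4=5·167+77=912,  q_4=5·13+6=71
a_5=1:  p_5=1·912+167=1079,  q_5=1·71+13=84
fundamental: x₁=1079, y₁=84  (since 1164241 − 165·7056 = 1)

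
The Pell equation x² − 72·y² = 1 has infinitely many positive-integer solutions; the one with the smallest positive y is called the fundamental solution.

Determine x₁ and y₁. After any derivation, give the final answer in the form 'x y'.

d=72: √d = [8; 2,16] (ℓ=2, even), read p_1/q_1
a_0=8:  p_0=8·1+0=8,  q_0=8·0+1=1
a_1=2:  p_1=2·8+1=17,  q_1=2·1+0=2
(x₁, y₁) = (17, 2);  17² − 72·2² = 1 ✓

17 2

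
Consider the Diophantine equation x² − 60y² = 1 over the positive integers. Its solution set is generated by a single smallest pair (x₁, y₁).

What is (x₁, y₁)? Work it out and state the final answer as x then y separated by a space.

d=60: √d = [7; 1,2,1,14] (ℓ=4, even), read p_3/q_3
step 0: (7, 1)  from 7·(1,0) + (0,1)
…
step 2: (23, 3)  from 2·(8,1) + (7,1)
step 3: (31, 4)  from 1·(23,3) + (8,1)
→ (31, 4).  Check: 31²=961, 60·4²=960, difference 1.

31 4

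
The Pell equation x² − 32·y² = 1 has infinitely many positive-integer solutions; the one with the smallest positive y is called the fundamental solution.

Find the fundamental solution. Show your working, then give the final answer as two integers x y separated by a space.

√32 = [5; 1,1,1,10, …], period ℓ=4 (even) → k=3
step 0: (5, 1)  from 5·(1,0) + (0,1)
…
step 2: (11, 2)  from 1·(6,1) + (5,1)
step 3: (17, 3)  from 1·(11,2) + (6,1)
(x₁, y₁) = (17, 3);  17² − 32·3² = 1 ✓

17 3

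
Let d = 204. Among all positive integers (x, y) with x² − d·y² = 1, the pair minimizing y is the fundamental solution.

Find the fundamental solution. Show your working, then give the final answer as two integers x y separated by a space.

√204 → a₀=14, period (3,1,1,6,1,1,3,28); ℓ=8 even so k=7
a_0=14:  p_0=14·1+0=14,  q_0=14·0+1=1
…
a_3=1:  p_3=1·57+43=100,  q_3=1·4+3=7
…
a_5=1:  p_5=1·657+100=757,  q_5=1·46+7=53
a_6=1:  p_6=1·757+657=1414,  q_6=1·53+46=99
a_7=3:  p_7=3·1414+757=4999,  q_7=3·99+53=350
fundamental: x₁=4999, y₁=350  (since 24990001 − 204·122500 = 1)

4999 350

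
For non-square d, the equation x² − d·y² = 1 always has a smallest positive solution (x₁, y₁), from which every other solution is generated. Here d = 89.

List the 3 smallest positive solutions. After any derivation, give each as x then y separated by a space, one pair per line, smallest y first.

√89 = [9; 2,3,3,2,18, …], period ℓ=5 (odd) → k=9
a_0=9:  p_0=9·1+0=9,  q_0=9·0+1=1
…
a_5=18:  p_5=18·500+217=9217,  q_5=18·53+23=977
…
a_7=3:  p_7=3·18934+9217=66019,  q_7=3·2007+977=6998
a_8=3:  p_8=3·66019+18934=216991,  q_8=3·6998+2007=23001
a_9=2:  p_9=2·216991+66019=500001,  q_9=2·23001+6998=53000
→ (500001, 53000).  Check: 500001²=250001000001, 89·53000²=250001000000, difference 1.
(x_2, y_2) = (500001·500001 + 89·53000·53000, 500001·53000 + 53000·500001) = (500002000001, 53000106000)
(x_3, y_3) = (500001·500002000001 + 89·53000·53000106000, 500001·53000106000 + 53000·500002000001) = (500003000004500001, 53000212000159000)

500001 53000
500002000001 53000106000
500003000004500001 53000212000159000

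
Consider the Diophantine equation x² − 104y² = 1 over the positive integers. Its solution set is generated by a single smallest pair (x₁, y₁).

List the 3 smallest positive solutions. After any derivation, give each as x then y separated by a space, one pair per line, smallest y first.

[10; 5,20] for √104; ℓ=2 ⇒ convergent index 1
a_0=10:  p_0=10·1+0=10,  q_0=10·0+1=1
a_1=5:  p_1=5·10+1=51,  q_1=5·1+0=5
→ (51, 5).  Check: 51²=2601, 104·5²=2600, difference 1.
k=2:  x_2 = 51·51+104·5·5 = 5201,  y_2 = 51·5+5·51 = 510
k=3:  x_3 = 51·5201+104·5·510 = 530451,  y_3 = 51·510+5·5201 = 52015

51 5
5201 510
530451 52015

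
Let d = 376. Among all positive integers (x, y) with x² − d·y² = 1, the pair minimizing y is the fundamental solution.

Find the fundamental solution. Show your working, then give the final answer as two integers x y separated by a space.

2143295 110532

√376 → a₀=19, period (2,1,1,3,1,…,1,2,38); ℓ=16 even so k=15
a_0=19:  p_0=19·1+0=19,  q_0=19·0+1=1
a_1=2:  p_1=2·19+1=39,  q_1=2·1+0=2
a_2=1:  p_2=1·39+19=58,  q_2=1·2+1=3
a_3=1:  p_3=1·58+39=97,  q_3=1·3+2=5
…
a_5=1:  p_5=1·349+97=446,  q_5=1·18+5=23
a_6=2:  p_6=2·446+349=1241,  q_6=2·23+18=64
…
a_8=4:  p_8=4·2928+1241=12953,  q_8=4·151+64=668
…
a_10=2:  p_10=2·28834+12953=70621,  q_10=2·1487+668=3642
…
a_13=1:  p_13=1·368986+99455=468441,  q_13=1·19029+5129=24158
a_14=1:  p_14=1·468441+368986=837427,  q_14=1·24158+19029=43187
a_15=2:  p_15=2·837427+468441=2143295,  q_15=2·43187+24158=110532
→ (2143295, 110532).  Check: 2143295²=4593713457025, 376·110532²=4593713457024, difference 1.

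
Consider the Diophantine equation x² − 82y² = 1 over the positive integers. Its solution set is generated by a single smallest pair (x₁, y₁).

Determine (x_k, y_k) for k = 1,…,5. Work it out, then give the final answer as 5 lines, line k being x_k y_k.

√82 = [9; 18, …], period ℓ=1 (odd) → k=1
a_0=9:  p_0=9·1+0=9,  q_0=9·0+1=1
a_1=18:  p_1=18·9+1=163,  q_1=18·1+0=18
fundamental: x₁=163, y₁=18  (since 26569 − 82·324 = 1)
(163+18√82)^2 = 53137 + 5868√82
(163+18√82)^3 = 17322499 + 1912950√82
(163+18√82)^4 = 5647081537 + 623615832√82
(163+18√82)^5 = 1840931258563 + 203296848282√82

163 18
53137 5868
17322499 1912950
5647081537 623615832
1840931258563 203296848282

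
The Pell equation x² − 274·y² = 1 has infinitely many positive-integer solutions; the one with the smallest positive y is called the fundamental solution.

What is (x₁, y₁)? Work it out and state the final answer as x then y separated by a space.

√274 → a₀=16, period (1,1,4,4,1,1,32); ℓ=7 odd so k=13
step 0: (16, 1)  from 16·(1,0) + (0,1)
step 1: (17, 1)  from 1·(16,1) + (1,0)
step 2: (33, 2)  from 1·(17,1) + (16,1)
step 3: (149, 9)  from 4·(33,2) + (17,1)
step 4: (629, 38)  from 4·(149,9) + (33,2)
step 5: (778, 47)  from 1·(629,38) + (149,9)
step 6: (1407, 85)  from 1·(778,47) + (629,38)
step 7: (45802, 2767)  from 32·(1407,85) + (778,47)
step 8: (47209, 2852)  from 1·(45802,2767) + (1407,85)
step 9: (93011, 5619)  from 1·(47209,2852) + (45802,2767)
step 10: (419253, 25328)  from 4·(93011,5619) + (47209,2852)
step 11: (1770023, 106931)  from 4·(419253,25328) + (93011,5619)
step 12: (2189276, 132259)  from 1·(1770023,106931) + (419253,25328)
step 13: (3959299, 239190)  from 1·(2189276,132259) + (1770023,106931)
→ (3959299, 239190).  Check: 3959299²=15676048571401, 274·239190²=15676048571400, difference 1.

3959299 239190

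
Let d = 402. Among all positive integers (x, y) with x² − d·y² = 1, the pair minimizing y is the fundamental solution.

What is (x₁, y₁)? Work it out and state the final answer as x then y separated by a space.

401 20

√402 = [20; 20,40, …], period ℓ=2 (even) → k=1
i=0: a=20 ⇒ p=20, q=1
i=1: a=20 ⇒ p=401, q=20
fundamental: x₁=401, y₁=20  (since 160801 − 402·400 = 1)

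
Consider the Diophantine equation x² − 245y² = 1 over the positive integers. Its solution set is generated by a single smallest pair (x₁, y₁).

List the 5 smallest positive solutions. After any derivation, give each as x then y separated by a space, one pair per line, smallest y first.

51841 3312
5374978561 343394784
557288527109761 35603857991376
57780789062419261441 3691479203918451648
5990827771012465337616001 382739946785069045776560

[15; 1,1,1,7,6,7,1,1,1,30] for √245; ℓ=10 ⇒ convergent index 9
step 0: (15, 1)  from 15·(1,0) + (0,1)
step 1: (16, 1)  from 1·(15,1) + (1,0)
…
step 3: (47, 3)  from 1·(31,2) + (16,1)
step 4: (360, 23)  from 7·(47,3) + (31,2)
step 5: (2207, 141)  from 6·(360,23) + (47,3)
step 6: (15809, 1010)  from 7·(2207,141) + (360,23)
…
step 8: (33825, 2161)  from 1·(18016,1151) + (15809,1010)
step 9: (51841, 3312)  from 1·(33825,2161) + (18016,1151)
fundamental: x₁=51841, y₁=3312  (since 2687489281 − 245·10969344 = 1)
(51841+3312√245)^2 = 5374978561 + 343394784√245
(51841+3312√245)^3 = 557288527109761 + 35603857991376√245
(51841+3312√245)^4 = 57780789062419261441 + 3691479203918451648√245
(51841+3312√245)^5 = 5990827771012465337616001 + 382739946785069045776560√245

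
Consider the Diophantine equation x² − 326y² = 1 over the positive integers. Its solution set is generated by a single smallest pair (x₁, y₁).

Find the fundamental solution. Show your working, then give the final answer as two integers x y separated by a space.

325 18

√326 = [18; 18,36, …], period ℓ=2 (even) → k=1
step 0: (18, 1)  from 18·(1,0) + (0,1)
step 1: (325, 18)  from 18·(18,1) + (1,0)
fundamental: x₁=325, y₁=18  (since 105625 − 326·324 = 1)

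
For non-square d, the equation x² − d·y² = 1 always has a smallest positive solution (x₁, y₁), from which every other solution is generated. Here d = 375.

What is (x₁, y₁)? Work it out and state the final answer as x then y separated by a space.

d=375: √d = [19; 2,1,2,1,5,1,2,1,2,38] (ℓ=10, even), read p_9/q_9
step 0: (19, 1)  from 19·(1,0) + (0,1)
step 1: (39, 2)  from 2·(19,1) + (1,0)
…
step 3: (155, 8)  from 2·(58,3) + (39,2)
step 4: (213, 11)  from 1·(155,8) + (58,3)
…
step 6: (1433, 74)  from 1·(1220,63) + (213,11)
step 7: (4086, 211)  from 2·(1433,74) + (1220,63)
step 8: (5519, 285)  from 1·(4086,211) + (1433,74)
step 9: (15124, 781)  from 2·(5519,285) + (4086,211)
→ (15124, 781).  Check: 15124²=228735376, 375·781²=228735375, difference 1.

15124 781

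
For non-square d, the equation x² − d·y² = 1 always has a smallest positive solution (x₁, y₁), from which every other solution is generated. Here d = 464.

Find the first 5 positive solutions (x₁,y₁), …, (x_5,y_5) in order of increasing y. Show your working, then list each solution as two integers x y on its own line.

√464 → a₀=21, period (1,1,5,1,1,1,5,1,1,42); ℓ=10 even so k=9
a_0=21:  p_0=21·1+0=21,  q_0=21·0+1=1
a_1=1:  p_1=1·21+1=22,  q_1=1·1+0=1
a_2=1:  p_2=1·22+21=43,  q_2=1·1+1=2
…
a_4=1:  p_4=1·237+43=280,  q_4=1·11+2=13
a_5=1:  p_5=1·280+237=517,  q_5=1·13+11=24
a_6=1:  p_6=1·517+280=797,  q_6=1·24+13=37
a_7=5:  p_7=5·797+517=4502,  q_7=5·37+24=209
a_8=1:  p_8=1·4502+797=5299,  q_8=1·209+37=246
a_9=1:  p_9=1·5299+4502=9801,  q_9=1·246+209=455
(x₁, y₁) = (9801, 455);  9801² − 464·455² = 1 ✓
(9801+455√464)^2 = 192119201 + 8918910√464
(9801+455√464)^3 = 3765920568201 + 174828473365√464
(9801+455√464)^4 = 73819574785756801 + 3426987725981820√464
(9801+455√464)^5 = 1447011301184484245001 + 67175813229867162275√464

9801 455
192119201 8918910
3765920568201 174828473365
73819574785756801 3426987725981820
1447011301184484245001 67175813229867162275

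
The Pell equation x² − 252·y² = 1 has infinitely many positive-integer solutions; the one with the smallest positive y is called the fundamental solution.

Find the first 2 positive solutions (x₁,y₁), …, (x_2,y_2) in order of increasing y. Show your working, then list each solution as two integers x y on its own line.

√252 = [15; 1,6,1,30, …], period ℓ=4 (even) → k=3
k=0  a_k=15  p_k/q_k = 15/1
k=1  a_k=1  p_k/q_k = 16/1
k=2  a_k=6  p_k/q_k = 111/7
k=3  a_k=1  p_k/q_k = 127/8
→ (127, 8).  Check: 127²=16129, 252·8²=16128, difference 1.
k=2:  x_2 = 127·127+252·8·8 = 32257,  y_2 = 127·8+8·127 = 2032

127 8
32257 2032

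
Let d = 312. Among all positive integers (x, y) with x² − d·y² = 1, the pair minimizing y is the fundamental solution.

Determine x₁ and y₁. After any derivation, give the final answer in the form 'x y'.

[17; 1,1,1,34] for √312; ℓ=4 ⇒ convergent index 3
i=0: a=17 ⇒ p=17, q=1
…
i=2: a=1 ⇒ p=35, q=2
i=3: a=1 ⇒ p=53, q=3
(x₁, y₁) = (53, 3);  53² − 312·3² = 1 ✓

53 3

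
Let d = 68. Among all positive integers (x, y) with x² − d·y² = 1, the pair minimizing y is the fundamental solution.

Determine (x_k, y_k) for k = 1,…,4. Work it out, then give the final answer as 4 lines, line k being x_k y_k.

33 4
2177 264
143649 17420
9478657 1149456

[8; 4,16] for √68; ℓ=2 ⇒ convergent index 1
k=0  a_k=8  p_k/q_k = 8/1
k=1  a_k=4  p_k/q_k = 33/4
fundamental: x₁=33, y₁=4  (since 1089 − 68·16 = 1)
(33+4√68)^2 = 2177 + 264√68
(33+4√68)^3 = 143649 + 17420√68
(33+4√68)^4 = 9478657 + 1149456√68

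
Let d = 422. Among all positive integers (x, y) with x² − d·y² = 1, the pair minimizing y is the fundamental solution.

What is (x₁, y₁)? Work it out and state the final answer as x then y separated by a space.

√422 = [20; 1,1,5,2,1,…,1,1,40, …], period ℓ=14 (even) → k=13
step 0: (20, 1)  from 20·(1,0) + (0,1)
step 1: (21, 1)  from 1·(20,1) + (1,0)
step 2: (41, 2)  from 1·(21,1) + (20,1)
…
step 6: (2650, 129)  from 3·(719,35) + (493,24)
…
step 8: (163807, 7974)  from 3·(53719,2615) + (2650,129)
step 9: (217526, 10589)  from 1·(163807,7974) + (53719,2615)
step 10: (598859, 29152)  from 2·(217526,10589) + (163807,7974)
step 11: (3211821, 156349)  from 5·(598859,29152) + (217526,10589)
step 12: (3810680, 185501)  from 1·(3211821,156349) + (598859,29152)
step 13: (7022501, 341850)  from 1·(3810680,185501) + (3211821,156349)
→ (7022501, 341850).  Check: 7022501²=49315520295001, 422·341850²=49315520295000, difference 1.

7022501 341850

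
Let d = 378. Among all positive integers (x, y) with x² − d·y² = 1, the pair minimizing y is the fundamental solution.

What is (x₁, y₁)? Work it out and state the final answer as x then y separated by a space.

√378 = [19; 2,3,1,4,1,3,2,38, …], period ℓ=8 (even) → k=7
k=0  a_k=19  p_k/q_k = 19/1
…
k=2  a_k=3  p_k/q_k = 136/7
k=3  a_k=1  p_k/q_k = 175/9
…
k=6  a_k=3  p_k/q_k = 3869/199
k=7  a_k=2  p_k/q_k = 8749/450
fundamental: x₁=8749, y₁=450  (since 76545001 − 378·202500 = 1)

8749 450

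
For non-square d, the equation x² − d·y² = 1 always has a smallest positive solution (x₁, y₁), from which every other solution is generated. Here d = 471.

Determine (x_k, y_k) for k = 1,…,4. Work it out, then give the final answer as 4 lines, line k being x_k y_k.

[21; 1,2,2,1,3,…,2,1,42] for √471; ℓ=14 ⇒ convergent index 13
k=0  a_k=21  p_k/q_k = 21/1
…
k=2  a_k=2  p_k/q_k = 65/3
…
k=4  a_k=1  p_k/q_k = 217/10
…
k=7  a_k=14  p_k/q_k = 48809/2249
k=8  a_k=4  p_k/q_k = 198665/9154
k=9  a_k=3  p_k/q_k = 644804/29711
…
k=11  a_k=2  p_k/q_k = 2331742/107441
k=12  a_k=2  p_k/q_k = 5506953/253747
k=13  a_k=1  p_k/q_k = 7838695/361188
(x₁, y₁) = (7838695, 361188);  7838695² − 471·361188² = 1 ✓
k=2:  x_2 = 7838695·7838695+471·361188·361188 = 122890278606049,  y_2 = 7838695·361188+361188·7838695 = 5662485139320
k=3:  x_3 = 7838695·122890278606049+471·361188·5662485139320 = 1926598824915678693415,  y_3 = 7838695·5662485139320+361188·122890278606049 = 88772987898323613612
k=4:  x_4 = 7838695·1926598824915678693415+471·361188·88772987898323613612 = 30204041151744689101078780801,  y_4 = 7838695·88772987898323613612+361188·1926598824915678693415 = 1391728752747293974319493360

7838695 361188
122890278606049 5662485139320
1926598824915678693415 88772987898323613612
30204041151744689101078780801 1391728752747293974319493360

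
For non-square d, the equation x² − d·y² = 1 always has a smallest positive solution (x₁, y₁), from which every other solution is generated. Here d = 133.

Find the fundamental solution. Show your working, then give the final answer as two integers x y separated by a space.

[11; 1,1,7,5,1,…,1,1,22] for √133; ℓ=16 ⇒ convergent index 15
k=0  a_k=11  p_k/q_k = 11/1
…
k=3  a_k=7  p_k/q_k = 173/15
k=4  a_k=5  p_k/q_k = 888/77
k=5  a_k=1  p_k/q_k = 1061/92
k=6  a_k=1  p_k/q_k = 1949/169
k=7  a_k=1  p_k/q_k = 3010/261
k=8  a_k=2  p_k/q_k = 7969/691
…
k=13  a_k=7  p_k/q_k = 1210008/104921
k=14  a_k=1  p_k/q_k = 1378591/119539
k=15  a_k=1  p_k/q_k = 2588599/224460
→ (2588599, 224460).  Check: 2588599²=6700844782801, 133·224460²=6700844782800, difference 1.

2588599 224460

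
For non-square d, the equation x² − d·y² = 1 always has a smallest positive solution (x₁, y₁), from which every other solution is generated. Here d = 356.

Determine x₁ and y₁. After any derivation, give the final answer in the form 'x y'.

500001 26500

[18; 1,6,1,1,2,…,6,1,36] for √356; ℓ=14 ⇒ convergent index 13
i=0: a=18 ⇒ p=18, q=1
i=1: a=1 ⇒ p=19, q=1
i=2: a=6 ⇒ p=132, q=7
…
i=4: a=1 ⇒ p=283, q=15
…
i=8: a=1 ⇒ p=9717, q=515
…
i=10: a=1 ⇒ p=37868, q=2007
…
i=12: a=6 ⇒ p=433982, q=23001
i=13: a=1 ⇒ p=500001, q=26500
fundamental: x₁=500001, y₁=26500  (since 250001000001 − 356·702250000 = 1)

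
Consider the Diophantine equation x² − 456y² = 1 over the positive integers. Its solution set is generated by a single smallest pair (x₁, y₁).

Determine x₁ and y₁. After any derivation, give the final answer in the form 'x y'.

√456 → a₀=21, period (2,1,4,1,2,42); ℓ=6 even so k=5
i=0: a=21 ⇒ p=21, q=1
i=1: a=2 ⇒ p=43, q=2
i=2: a=1 ⇒ p=64, q=3
i=3: a=4 ⇒ p=299, q=14
i=4: a=1 ⇒ p=363, q=17
i=5: a=2 ⇒ p=1025, q=48
→ (1025, 48).  Check: 1025²=1050625, 456·48²=1050624, difference 1.

1025 48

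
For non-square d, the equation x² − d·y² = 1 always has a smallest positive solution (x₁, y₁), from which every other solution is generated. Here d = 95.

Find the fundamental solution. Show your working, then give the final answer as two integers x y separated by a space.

39 4

√95 = [9; 1,2,1,18, …], period ℓ=4 (even) → k=3
a_0=9:  p_0=9·1+0=9,  q_0=9·0+1=1
…
a_2=2:  p_2=2·10+9=29,  q_2=2·1+1=3
a_3=1:  p_3=1·29+10=39,  q_3=1·3+1=4
(x₁, y₁) = (39, 4);  39² − 95·4² = 1 ✓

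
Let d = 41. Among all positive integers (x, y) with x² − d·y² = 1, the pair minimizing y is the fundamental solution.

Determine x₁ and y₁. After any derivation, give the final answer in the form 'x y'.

d=41: √d = [6; 2,2,12] (ℓ=3, odd), read p_5/q_5
k=0  a_k=6  p_k/q_k = 6/1
k=1  a_k=2  p_k/q_k = 13/2
k=2  a_k=2  p_k/q_k = 32/5
k=3  a_k=12  p_k/q_k = 397/62
k=4  a_k=2  p_k/q_k = 826/129
k=5  a_k=2  p_k/q_k = 2049/320
fundamental: x₁=2049, y₁=320  (since 4198401 − 41·102400 = 1)

2049 320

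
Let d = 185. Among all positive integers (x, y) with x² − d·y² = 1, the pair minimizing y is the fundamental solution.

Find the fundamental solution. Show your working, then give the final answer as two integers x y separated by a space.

√185 → a₀=13, period (1,1,1,1,26); ℓ=5 odd so k=9
i=0: a=13 ⇒ p=13, q=1
i=1: a=1 ⇒ p=14, q=1
i=2: a=1 ⇒ p=27, q=2
…
i=4: a=1 ⇒ p=68, q=5
i=5: a=26 ⇒ p=1809, q=133
i=6: a=1 ⇒ p=1877, q=138
i=7: a=1 ⇒ p=3686, q=271
i=8: a=1 ⇒ p=5563, q=409
i=9: a=1 ⇒ p=9249, q=680
fundamental: x₁=9249, y₁=680  (since 85544001 − 185·462400 = 1)

9249 680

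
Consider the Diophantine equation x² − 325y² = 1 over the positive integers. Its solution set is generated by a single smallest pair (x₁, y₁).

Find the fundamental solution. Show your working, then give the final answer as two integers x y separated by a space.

√325 → a₀=18, period (36); ℓ=1 odd so k=1
a_0=18:  p_0=18·1+0=18,  q_0=18·0+1=1
a_1=36:  p_1=36·18+1=649,  q_1=36·1+0=36
fundamental: x₁=649, y₁=36  (since 421201 − 325·1296 = 1)

649 36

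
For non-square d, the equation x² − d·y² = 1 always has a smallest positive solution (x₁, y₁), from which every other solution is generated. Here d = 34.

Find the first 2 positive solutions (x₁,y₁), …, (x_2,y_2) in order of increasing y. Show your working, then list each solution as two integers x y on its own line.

[5; 1,4,1,10] for √34; ℓ=4 ⇒ convergent index 3
a_0=5:  p_0=5·1+0=5,  q_0=5·0+1=1
…
a_2=4:  p_2=4·6+5=29,  q_2=4·1+1=5
a_3=1:  p_3=1·29+6=35,  q_3=1·5+1=6
→ (35, 6).  Check: 35²=1225, 34·6²=1224, difference 1.
n=2: (35,6)∘(35,6) = (35·35+34·6·6, 35·6+6·35) = (2449,420)

35 6
2449 420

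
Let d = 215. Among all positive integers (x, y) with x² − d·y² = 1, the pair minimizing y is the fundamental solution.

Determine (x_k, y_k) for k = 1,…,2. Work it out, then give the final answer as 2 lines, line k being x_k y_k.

√215 → a₀=14, period (1,1,1,28); ℓ=4 even so k=3
step 0: (14, 1)  from 14·(1,0) + (0,1)
step 1: (15, 1)  from 1·(14,1) + (1,0)
step 2: (29, 2)  from 1·(15,1) + (14,1)
step 3: (44, 3)  from 1·(29,2) + (15,1)
→ (44, 3).  Check: 44²=1936, 215·3²=1935, difference 1.
k=2:  x_2 = 44·44+215·3·3 = 3871,  y_2 = 44·3+3·44 = 264

44 3
3871 264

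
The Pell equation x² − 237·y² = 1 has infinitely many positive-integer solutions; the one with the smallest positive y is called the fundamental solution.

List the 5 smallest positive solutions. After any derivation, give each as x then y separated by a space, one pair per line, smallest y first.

228151 14820
104105757601 6762395640
47503665404623351 3085694655308460
21676017531356338550401 1408008642599798519280
9890810151545456327820453751 642477159632487569289194100

[15; 2,1,1,7,10,7,1,1,2,30] for √237; ℓ=10 ⇒ convergent index 9
a_0=15:  p_0=15·1+0=15,  q_0=15·0+1=1
a_1=2:  p_1=2·15+1=31,  q_1=2·1+0=2
…
a_3=1:  p_3=1·46+31=77,  q_3=1·3+2=5
…
a_5=10:  p_5=10·585+77=5927,  q_5=10·38+5=385
…
a_7=1:  p_7=1·42074+5927=48001,  q_7=1·2733+385=3118
a_8=1:  p_8=1·48001+42074=90075,  q_8=1·3118+2733=5851
a_9=2:  p_9=2·90075+48001=228151,  q_9=2·5851+3118=14820
(x₁, y₁) = (228151, 14820);  228151² − 237·14820² = 1 ✓
(x_2, y_2) = (228151·228151 + 237·14820·14820, 228151·14820 + 14820·228151) = (104105757601, 6762395640)
(x_3, y_3) = (228151·104105757601 + 237·14820·6762395640, 228151·6762395640 + 14820·104105757601) = (47503665404623351, 3085694655308460)
(x_4, y_4) = (228151·47503665404623351 + 237·14820·3085694655308460, 228151·3085694655308460 + 14820·47503665404623351) = (21676017531356338550401, 1408008642599798519280)
(x_5, y_5) = (228151·21676017531356338550401 + 237·14820·1408008642599798519280, 228151·1408008642599798519280 + 14820·21676017531356338550401) = (9890810151545456327820453751, 642477159632487569289194100)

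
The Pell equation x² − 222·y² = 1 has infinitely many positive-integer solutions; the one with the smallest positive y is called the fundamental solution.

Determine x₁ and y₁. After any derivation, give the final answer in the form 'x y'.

√222 → a₀=14, period (1,8,1,28); ℓ=4 even so k=3
step 0: (14, 1)  from 14·(1,0) + (0,1)
step 1: (15, 1)  from 1·(14,1) + (1,0)
step 2: (134, 9)  from 8·(15,1) + (14,1)
step 3: (149, 10)  from 1·(134,9) + (15,1)
fundamental: x₁=149, y₁=10  (since 22201 − 222·100 = 1)

149 10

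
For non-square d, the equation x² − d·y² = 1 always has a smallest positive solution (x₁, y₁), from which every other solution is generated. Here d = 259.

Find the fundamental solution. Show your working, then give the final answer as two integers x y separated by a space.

√259 → a₀=16, period (10,1,2,3,4,3,2,1,10,32); ℓ=10 even so k=9
i=0: a=16 ⇒ p=16, q=1
i=1: a=10 ⇒ p=161, q=10
i=2: a=1 ⇒ p=177, q=11
i=3: a=2 ⇒ p=515, q=32
i=4: a=3 ⇒ p=1722, q=107
i=5: a=4 ⇒ p=7403, q=460
i=6: a=3 ⇒ p=23931, q=1487
i=7: a=2 ⇒ p=55265, q=3434
i=8: a=1 ⇒ p=79196, q=4921
i=9: a=10 ⇒ p=847225, q=52644
→ (847225, 52644).  Check: 847225²=717790200625, 259·52644²=717790200624, difference 1.

847225 52644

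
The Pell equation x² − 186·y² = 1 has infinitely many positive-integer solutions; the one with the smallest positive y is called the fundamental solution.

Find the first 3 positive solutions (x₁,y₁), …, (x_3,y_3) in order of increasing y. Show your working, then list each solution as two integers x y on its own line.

√186 → a₀=13, period (1,1,1,3,4,3,1,1,1,26); ℓ=10 even so k=9
i=0: a=13 ⇒ p=13, q=1
i=1: a=1 ⇒ p=14, q=1
…
i=4: a=3 ⇒ p=150, q=11
i=5: a=4 ⇒ p=641, q=47
…
i=7: a=1 ⇒ p=2714, q=199
i=8: a=1 ⇒ p=4787, q=351
i=9: a=1 ⇒ p=7501, q=550
→ (7501, 550).  Check: 7501²=56265001, 186·550²=56265000, difference 1.
(7501+550√186)^2 = 112530001 + 8251100√186
(7501+550√186)^3 = 1688175067501 + 123783001650√186

7501 550
112530001 8251100
1688175067501 123783001650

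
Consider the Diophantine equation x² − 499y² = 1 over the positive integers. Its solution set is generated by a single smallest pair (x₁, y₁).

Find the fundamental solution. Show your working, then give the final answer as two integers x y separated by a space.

4490 201

d=499: √d = [22; 2,1,21,1,2,44] (ℓ=6, even), read p_5/q_5
i=0: a=22 ⇒ p=22, q=1
…
i=4: a=1 ⇒ p=1519, q=68
i=5: a=2 ⇒ p=4490, q=201
fundamental: x₁=4490, y₁=201  (since 20160100 − 499·40401 = 1)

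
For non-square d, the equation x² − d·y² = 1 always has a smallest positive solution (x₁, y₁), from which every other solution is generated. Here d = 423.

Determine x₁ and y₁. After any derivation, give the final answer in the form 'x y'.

4607 224

[20; 1,1,3,4,3,1,1,40] for √423; ℓ=8 ⇒ convergent index 7
k=0  a_k=20  p_k/q_k = 20/1
…
k=3  a_k=3  p_k/q_k = 144/7
k=4  a_k=4  p_k/q_k = 617/30
…
k=6  a_k=1  p_k/q_k = 2612/127
k=7  a_k=1  p_k/q_k = 4607/224
(x₁, y₁) = (4607, 224);  4607² − 423·224² = 1 ✓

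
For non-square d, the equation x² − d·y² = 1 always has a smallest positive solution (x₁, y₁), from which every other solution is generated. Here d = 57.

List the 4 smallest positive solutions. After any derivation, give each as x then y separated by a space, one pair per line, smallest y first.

√57 → a₀=7, period (1,1,4,1,1,14); ℓ=6 even so k=5
a_0=7:  p_0=7·1+0=7,  q_0=7·0+1=1
…
a_4=1:  p_4=1·68+15=83,  q_4=1·9+2=11
a_5=1:  p_5=1·83+68=151,  q_5=1·11+9=20
→ (151, 20).  Check: 151²=22801, 57·20²=22800, difference 1.
n=2: (151,20)∘(151,20) = (151·151+57·20·20, 151·20+20·151) = (45601,6040)
n=3: (45601,6040)∘(151,20) = (151·45601+57·20·6040, 151·6040+20·45601) = (13771351,1824060)
n=4: (13771351,1824060)∘(151,20) = (151·13771351+57·20·1824060, 151·1824060+20·13771351) = (4158902401,550860080)

151 20
45601 6040
13771351 1824060
4158902401 550860080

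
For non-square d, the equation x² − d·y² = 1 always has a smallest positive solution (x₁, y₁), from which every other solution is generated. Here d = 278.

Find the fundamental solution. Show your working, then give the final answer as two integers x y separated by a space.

2501 150

√278 → a₀=16, period (1,2,16,2,1,32); ℓ=6 even so k=5
a_0=16:  p_0=16·1+0=16,  q_0=16·0+1=1
a_1=1:  p_1=1·16+1=17,  q_1=1·1+0=1
a_2=2:  p_2=2·17+16=50,  q_2=2·1+1=3
a_3=16:  p_3=16·50+17=817,  q_3=16·3+1=49
a_4=2:  p_4=2·817+50=1684,  q_4=2·49+3=101
a_5=1:  p_5=1·1684+817=2501,  q_5=1·101+49=150
(x₁, y₁) = (2501, 150);  2501² − 278·150² = 1 ✓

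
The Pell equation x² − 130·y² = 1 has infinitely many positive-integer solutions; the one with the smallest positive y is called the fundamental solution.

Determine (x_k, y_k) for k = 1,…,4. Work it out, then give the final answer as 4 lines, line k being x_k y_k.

d=130: √d = [11; 2,2,22] (ℓ=3, odd), read p_5/q_5
i=0: a=11 ⇒ p=11, q=1
i=1: a=2 ⇒ p=23, q=2
i=2: a=2 ⇒ p=57, q=5
…
i=4: a=2 ⇒ p=2611, q=229
i=5: a=2 ⇒ p=6499, q=570
(x₁, y₁) = (6499, 570);  6499² − 130·570² = 1 ✓
n=2: (6499,570)∘(6499,570) = (6499·6499+130·570·570, 6499·570+570·6499) = (84474001,7408860)
n=3: (84474001,7408860)∘(6499,570) = (6499·84474001+130·570·7408860, 6499·7408860+570·84474001) = (1097993058499,96300361710)
n=4: (1097993058499,96300361710)∘(6499,570) = (6499·1097993058499+130·570·96300361710, 6499·96300361710+570·1097993058499) = (14271713689896001,1251712094097720)

6499 570
84474001 7408860
1097993058499 96300361710
14271713689896001 1251712094097720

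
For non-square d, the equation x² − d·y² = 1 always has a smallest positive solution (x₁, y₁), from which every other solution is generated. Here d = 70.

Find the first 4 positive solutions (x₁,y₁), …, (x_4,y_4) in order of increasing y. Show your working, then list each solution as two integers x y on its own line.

[8; 2,1,2,1,2,16] for √70; ℓ=6 ⇒ convergent index 5
k=0  a_k=8  p_k/q_k = 8/1
k=1  a_k=2  p_k/q_k = 17/2
k=2  a_k=1  p_k/q_k = 25/3
k=3  a_k=2  p_k/q_k = 67/8
k=4  a_k=1  p_k/q_k = 92/11
k=5  a_k=2  p_k/q_k = 251/30
(x₁, y₁) = (251, 30);  251² − 70·30² = 1 ✓
n=2: (251,30)∘(251,30) = (251·251+70·30·30, 251·30+30·251) = (126001,15060)
n=3: (126001,15060)∘(251,30) = (251·126001+70·30·15060, 251·15060+30·126001) = (63252251,7560090)
n=4: (63252251,7560090)∘(251,30) = (251·63252251+70·30·7560090, 251·7560090+30·63252251) = (31752504001,3795150120)

251 30
126001 15060
63252251 7560090
31752504001 3795150120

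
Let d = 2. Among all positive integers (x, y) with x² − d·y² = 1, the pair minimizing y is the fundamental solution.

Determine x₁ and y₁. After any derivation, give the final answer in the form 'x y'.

[1; 2] for √2; ℓ=1 ⇒ convergent index 1
a_0=1:  p_0=1·1+0=1,  q_0=1·0+1=1
a_1=2:  p_1=2·1+1=3,  q_1=2·1+0=2
fundamental: x₁=3, y₁=2  (since 9 − 2·4 = 1)

3 2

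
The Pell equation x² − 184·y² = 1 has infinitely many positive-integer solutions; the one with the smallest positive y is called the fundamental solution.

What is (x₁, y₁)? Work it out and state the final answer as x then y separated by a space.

24335 1794

√184 → a₀=13, period (1,1,3,2,1,2,1,2,3,1,1,26); ℓ=12 even so k=11
k=0  a_k=13  p_k/q_k = 13/1
k=1  a_k=1  p_k/q_k = 14/1
k=2  a_k=1  p_k/q_k = 27/2
k=3  a_k=3  p_k/q_k = 95/7
k=4  a_k=2  p_k/q_k = 217/16
…
k=8  a_k=2  p_k/q_k = 3147/232
k=9  a_k=3  p_k/q_k = 10594/781
k=10  a_k=1  p_k/q_k = 13741/1013
k=11  a_k=1  p_k/q_k = 24335/1794
(x₁, y₁) = (24335, 1794);  24335² − 184·1794² = 1 ✓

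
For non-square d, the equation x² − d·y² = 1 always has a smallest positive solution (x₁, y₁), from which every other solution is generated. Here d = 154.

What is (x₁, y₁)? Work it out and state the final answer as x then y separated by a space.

√154 → a₀=12, period (2,2,3,1,2,1,3,2,2,24); ℓ=10 even so k=9
step 0: (12, 1)  from 12·(1,0) + (0,1)
…
step 7: (3847, 310)  from 3·(1030,83) + (757,61)
step 8: (8724, 703)  from 2·(3847,310) + (1030,83)
step 9: (21295, 1716)  from 2·(8724,703) + (3847,310)
fundamental: x₁=21295, y₁=1716  (since 453477025 − 154·2944656 = 1)

21295 1716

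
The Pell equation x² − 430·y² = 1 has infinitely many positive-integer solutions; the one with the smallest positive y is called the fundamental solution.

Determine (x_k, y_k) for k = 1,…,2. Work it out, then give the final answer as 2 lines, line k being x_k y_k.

√430 = [20; 1,2,1,3,1,…,2,1,40, …], period ℓ=14 (even) → k=13
i=0: a=20 ⇒ p=20, q=1
…
i=2: a=2 ⇒ p=62, q=3
i=3: a=1 ⇒ p=83, q=4
i=4: a=3 ⇒ p=311, q=15
…
i=6: a=6 ⇒ p=2675, q=129
…
i=8: a=6 ⇒ p=133439, q=6435
i=9: a=1 ⇒ p=155233, q=7486
…
i=11: a=1 ⇒ p=754371, q=36379
i=12: a=2 ⇒ p=2107880, q=101651
i=13: a=1 ⇒ p=2862251, q=138030
(x₁, y₁) = (2862251, 138030);  2862251² − 430·138030² = 1 ✓
(2862251+138030√430)^2 = 16384961574001 + 790153011060√430

2862251 138030
16384961574001 790153011060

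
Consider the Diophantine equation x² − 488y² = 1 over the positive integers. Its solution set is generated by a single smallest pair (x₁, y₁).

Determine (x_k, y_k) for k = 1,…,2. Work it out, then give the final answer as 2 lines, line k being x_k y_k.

243 11
118097 5346

√488 → a₀=22, period (11,44); ℓ=2 even so k=1
step 0: (22, 1)  from 22·(1,0) + (0,1)
step 1: (243, 11)  from 11·(22,1) + (1,0)
(x₁, y₁) = (243, 11);  243² − 488·11² = 1 ✓
k=2:  x_2 = 243·243+488·11·11 = 118097,  y_2 = 243·11+11·243 = 5346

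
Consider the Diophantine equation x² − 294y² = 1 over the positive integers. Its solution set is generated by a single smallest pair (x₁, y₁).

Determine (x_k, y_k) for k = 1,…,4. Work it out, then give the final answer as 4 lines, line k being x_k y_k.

d=294: √d = [17; 6,1,4,1,6,34] (ℓ=6, even), read p_5/q_5
step 0: (17, 1)  from 17·(1,0) + (0,1)
step 1: (103, 6)  from 6·(17,1) + (1,0)
…
step 4: (703, 41)  from 1·(583,34) + (120,7)
step 5: (4801, 280)  from 6·(703,41) + (583,34)
(x₁, y₁) = (4801, 280);  4801² − 294·280² = 1 ✓
(4801+280√294)^2 = 46099201 + 2688560√294
(4801+280√294)^3 = 442644523201 + 25815552840√294
(4801+280√294)^4 = 4250272665676801 + 247880935681120√294

4801 280
46099201 2688560
442644523201 25815552840
4250272665676801 247880935681120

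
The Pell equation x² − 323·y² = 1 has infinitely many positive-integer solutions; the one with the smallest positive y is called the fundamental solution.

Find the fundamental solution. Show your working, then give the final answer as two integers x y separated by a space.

[17; 1,34] for √323; ℓ=2 ⇒ convergent index 1
k=0  a_k=17  p_k/q_k = 17/1
k=1  a_k=1  p_k/q_k = 18/1
(x₁, y₁) = (18, 1);  18² − 323·1² = 1 ✓

18 1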